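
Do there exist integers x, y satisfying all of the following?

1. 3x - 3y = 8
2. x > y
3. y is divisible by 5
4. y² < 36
No

Even the single constraint (3x - 3y = 8) is infeasible over the integers.

  - 3x - 3y = 8: every term on the left is divisible by 3, so the LHS ≡ 0 (mod 3), but the RHS 8 is not — no integer solution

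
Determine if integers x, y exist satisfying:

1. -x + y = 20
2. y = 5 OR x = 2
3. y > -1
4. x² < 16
Yes

Take x = 2, y = 22. Substituting into each constraint:
  (1) (-2) + 22 = 20 ✓
  (2) x = 2, target 2 ✓ (second branch holds)
  (3) 22 > -1 ✓
  (4) x² = (2)² = 4, and 4 < 16 ✓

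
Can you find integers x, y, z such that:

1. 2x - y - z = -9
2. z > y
Yes

Take x = -4, y = 0, z = 1. Substituting into each constraint:
  (1) 2(-4) + 0 + (-1) = -9 ✓
  (2) 1 > 0 ✓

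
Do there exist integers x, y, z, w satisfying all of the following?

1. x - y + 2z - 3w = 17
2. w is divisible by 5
Yes

Take x = 0, y = -17, z = 0, w = 0. Substituting into each constraint:
  (1) 0 + 17 + 2(0) - 3(0) = 17 ✓
  (2) 0 = 5 × 0, remainder 0 ✓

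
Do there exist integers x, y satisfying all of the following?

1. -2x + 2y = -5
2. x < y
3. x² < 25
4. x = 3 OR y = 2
No

Even the single constraint (-2x + 2y = -5) is infeasible over the integers.

  - -2x + 2y = -5: every term on the left is divisible by 2, so the LHS ≡ 0 (mod 2), but the RHS -5 is not — no integer solution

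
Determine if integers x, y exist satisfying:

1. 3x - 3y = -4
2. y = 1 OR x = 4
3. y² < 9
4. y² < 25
No

Even the single constraint (3x - 3y = -4) is infeasible over the integers.

  - 3x - 3y = -4: every term on the left is divisible by 3, so the LHS ≡ 0 (mod 3), but the RHS -4 is not — no integer solution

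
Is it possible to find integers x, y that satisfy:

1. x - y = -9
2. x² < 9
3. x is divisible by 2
Yes

Take x = 0, y = 9. Substituting into each constraint:
  (1) 0 + (-9) = -9 ✓
  (2) x² = (0)² = 0, and 0 < 9 ✓
  (3) 0 = 2 × 0, remainder 0 ✓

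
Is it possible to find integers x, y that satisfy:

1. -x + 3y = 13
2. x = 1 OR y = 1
Yes

Take x = -10, y = 1. Substituting into each constraint:
  (1) 10 + 3(1) = 13 ✓
  (2) y = 1, target 1 ✓ (second branch holds)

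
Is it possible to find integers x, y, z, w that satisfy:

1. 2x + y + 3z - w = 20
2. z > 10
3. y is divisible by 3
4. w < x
Yes

Take x = -14, y = 0, z = 11, w = -15. Substituting into each constraint:
  (1) 2(-14) + 0 + 3(11) + 15 = 20 ✓
  (2) 11 > 10 ✓
  (3) 0 = 3 × 0, remainder 0 ✓
  (4) -15 < -14 ✓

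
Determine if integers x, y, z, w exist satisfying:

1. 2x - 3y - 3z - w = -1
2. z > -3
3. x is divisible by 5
Yes

Take x = 0, y = 0, z = 0, w = 1. Substituting into each constraint:
  (1) 2(0) - 3(0) - 3(0) + (-1) = -1 ✓
  (2) 0 > -3 ✓
  (3) 0 = 5 × 0, remainder 0 ✓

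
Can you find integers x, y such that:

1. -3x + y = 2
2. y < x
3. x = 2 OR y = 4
No

The full constraint system is jointly infeasible over the integers. Each constraint and what it forces:

  - -3x + y = 2: is a linear equation tying the variables together
  - y < x: bounds one variable relative to another variable
  - x = 2 OR y = 4: forces a choice: either x = 2 or y = 4

Split on the disjunction (x = 2 OR y = 4):
  • If x = 2: the equation forces y = 8, giving (x, y) = (2, 8), which violates x > y.
  • If y = 4: with y = 4, every remaining term of the linear equation is divisible by 3, so the left side is ≡ 0 (mod 3); but the right side -2 ≡ 1 (mod 3). No integers can satisfy it.
Both branches are infeasible, so the system has no integer solution.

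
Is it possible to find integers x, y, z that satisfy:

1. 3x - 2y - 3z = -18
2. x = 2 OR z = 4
Yes

Take x = 2, y = 9, z = 2. Substituting into each constraint:
  (1) 3(2) - 2(9) - 3(2) = -18 ✓
  (2) x = 2, target 2 ✓ (first branch holds)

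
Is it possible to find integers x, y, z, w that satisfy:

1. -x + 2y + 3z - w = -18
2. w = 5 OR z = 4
Yes

Take x = 30, y = 0, z = 4, w = 0. Substituting into each constraint:
  (1) (-30) + 2(0) + 3(4) + 0 = -18 ✓
  (2) z = 4, target 4 ✓ (second branch holds)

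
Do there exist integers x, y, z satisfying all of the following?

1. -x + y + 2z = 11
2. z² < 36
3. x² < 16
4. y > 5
Yes

Take x = 1, y = 6, z = 3. Substituting into each constraint:
  (1) (-1) + 6 + 2(3) = 11 ✓
  (2) z² = (3)² = 9, and 9 < 36 ✓
  (3) x² = (1)² = 1, and 1 < 16 ✓
  (4) 6 > 5 ✓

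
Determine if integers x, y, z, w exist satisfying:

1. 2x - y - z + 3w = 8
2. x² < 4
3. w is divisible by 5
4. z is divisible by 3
Yes

Take x = 0, y = -8, z = 0, w = 0. Substituting into each constraint:
  (1) 2(0) + 8 + 0 + 3(0) = 8 ✓
  (2) x² = (0)² = 0, and 0 < 4 ✓
  (3) 0 = 5 × 0, remainder 0 ✓
  (4) 0 = 3 × 0, remainder 0 ✓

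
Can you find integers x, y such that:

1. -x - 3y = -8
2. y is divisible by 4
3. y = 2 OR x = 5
No

The full constraint system is jointly infeasible over the integers. Each constraint and what it forces:

  - -x - 3y = -8: is a linear equation tying the variables together
  - y is divisible by 4: restricts y to multiples of 4
  - y = 2 OR x = 5: forces a choice: either y = 2 or x = 5

Split on the disjunction (y = 2 OR x = 5):
  • If y = 2: this contradicts the divisibility constraint — 2 is not a multiple of 4.
  • If x = 5: with x = 5, writing y = 4y', every remaining term of the linear equation is divisible by 12, so the left side is ≡ 0 (mod 12); but the right side -3 ≡ 9 (mod 12). No integers can satisfy it.
Both branches are infeasible, so the system has no integer solution.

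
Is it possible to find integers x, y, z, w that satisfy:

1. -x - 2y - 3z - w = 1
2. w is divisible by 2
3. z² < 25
Yes

Take x = -1, y = 0, z = 0, w = 0. Substituting into each constraint:
  (1) 1 - 2(0) - 3(0) + 0 = 1 ✓
  (2) 0 = 2 × 0, remainder 0 ✓
  (3) z² = (0)² = 0, and 0 < 25 ✓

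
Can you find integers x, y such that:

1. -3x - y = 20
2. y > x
Yes

Take x = -6, y = -2. Substituting into each constraint:
  (1) -3(-6) + 2 = 20 ✓
  (2) -2 > -6 ✓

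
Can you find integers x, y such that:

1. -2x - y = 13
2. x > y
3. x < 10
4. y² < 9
No

A contradictory subset is {-2x - y = 13, x > y, y² < 9}. No integer assignment can satisfy these jointly:

  - -2x - y = 13: is a linear equation tying the variables together
  - x > y: bounds one variable relative to another variable
  - y² < 9: restricts y to |y| ≤ 2

Propagating the comparison: x > y and y ≥ -2 give x ≥ -1. Range argument: with x ∈ [-1, ∞], y ∈ [-2, 2], the left side of the equation is at most 4, but the right side is 13 > 4. No integer solution exists.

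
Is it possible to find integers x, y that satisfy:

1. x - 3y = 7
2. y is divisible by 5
Yes

Take x = 7, y = 0. Substituting into each constraint:
  (1) 7 - 3(0) = 7 ✓
  (2) 0 = 5 × 0, remainder 0 ✓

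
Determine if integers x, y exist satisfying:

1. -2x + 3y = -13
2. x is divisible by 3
No

The full constraint system is jointly infeasible over the integers. Each constraint and what it forces:

  - -2x + 3y = -13: is a linear equation tying the variables together
  - x is divisible by 3: restricts x to multiples of 3

Modular obstruction: writing x = 3x', every remaining term of the linear equation is divisible by 3, so the left side is ≡ 0 (mod 3); but the right side -13 ≡ 2 (mod 3). No integers can satisfy it.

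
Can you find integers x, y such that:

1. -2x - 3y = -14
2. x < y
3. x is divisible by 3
No

A contradictory subset is {-2x - 3y = -14, x is divisible by 3}. No integer assignment can satisfy these jointly:

  - -2x - 3y = -14: is a linear equation tying the variables together
  - x is divisible by 3: restricts x to multiples of 3

Modular obstruction: writing x = 3x', every remaining term of the linear equation is divisible by 3, so the left side is ≡ 0 (mod 3); but the right side -14 ≡ 1 (mod 3). No integers can satisfy it.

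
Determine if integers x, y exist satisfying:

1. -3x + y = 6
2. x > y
Yes

Take x = -4, y = -6. Substituting into each constraint:
  (1) -3(-4) + (-6) = 6 ✓
  (2) -4 > -6 ✓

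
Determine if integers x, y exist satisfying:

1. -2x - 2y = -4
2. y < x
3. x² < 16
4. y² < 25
Yes

Take x = 2, y = 0. Substituting into each constraint:
  (1) -2(2) - 2(0) = -4 ✓
  (2) 0 < 2 ✓
  (3) x² = (2)² = 4, and 4 < 16 ✓
  (4) y² = (0)² = 0, and 0 < 25 ✓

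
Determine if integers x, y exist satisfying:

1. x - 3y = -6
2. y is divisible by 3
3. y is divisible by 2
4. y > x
Yes

Take x = -6, y = 0. Substituting into each constraint:
  (1) (-6) - 3(0) = -6 ✓
  (2) 0 = 3 × 0, remainder 0 ✓
  (3) 0 = 2 × 0, remainder 0 ✓
  (4) 0 > -6 ✓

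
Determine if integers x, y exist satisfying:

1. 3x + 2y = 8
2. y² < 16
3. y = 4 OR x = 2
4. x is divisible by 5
No

A contradictory subset is {y² < 16, y = 4 OR x = 2, x is divisible by 5}. No integer assignment can satisfy these jointly:

  - y² < 16: restricts y to |y| ≤ 3
  - y = 4 OR x = 2: forces a choice: either y = 4 or x = 2
  - x is divisible by 5: restricts x to multiples of 5

Split on the disjunction (y = 4 OR x = 2):
  • If y = 4: this contradicts y² < 16, which requires |y| ≤ 3.
  • If x = 2: this contradicts the divisibility constraint — 2 is not a multiple of 5.
Both branches are infeasible, so the system has no integer solution.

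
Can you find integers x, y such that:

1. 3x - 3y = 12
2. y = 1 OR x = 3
Yes

Take x = 3, y = -1. Substituting into each constraint:
  (1) 3(3) - 3(-1) = 12 ✓
  (2) x = 3, target 3 ✓ (second branch holds)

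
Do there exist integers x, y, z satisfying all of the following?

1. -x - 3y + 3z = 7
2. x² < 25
Yes

Take x = -1, y = -2, z = 0. Substituting into each constraint:
  (1) 1 - 3(-2) + 3(0) = 7 ✓
  (2) x² = (-1)² = 1, and 1 < 25 ✓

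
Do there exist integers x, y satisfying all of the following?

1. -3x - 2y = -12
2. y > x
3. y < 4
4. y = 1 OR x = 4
No

A contradictory subset is {-3x - 2y = -12, y > x, y = 1 OR x = 4}. No integer assignment can satisfy these jointly:

  - -3x - 2y = -12: is a linear equation tying the variables together
  - y > x: bounds one variable relative to another variable
  - y = 1 OR x = 4: forces a choice: either y = 1 or x = 4

Split on the disjunction (y = 1 OR x = 4):
  • If y = 1: with y = 1, every remaining term of the linear equation is divisible by 3, so the left side is ≡ 0 (mod 3); but the right side -10 ≡ 2 (mod 3). No integers can satisfy it.
  • If x = 4: the equation forces y = 0, giving (x, y) = (4, 0), which violates y > x.
Both branches are infeasible, so the system has no integer solution.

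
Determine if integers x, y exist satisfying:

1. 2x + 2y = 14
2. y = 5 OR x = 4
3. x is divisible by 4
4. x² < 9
No

The full constraint system is jointly infeasible over the integers. Each constraint and what it forces:

  - 2x + 2y = 14: is a linear equation tying the variables together
  - y = 5 OR x = 4: forces a choice: either y = 5 or x = 4
  - x is divisible by 4: restricts x to multiples of 4
  - x² < 9: restricts x to |x| ≤ 2

Split on the disjunction (y = 5 OR x = 4):
  • If y = 5: with y = 5, writing x = 4x', every remaining term of the linear equation is divisible by 8, so the left side is ≡ 0 (mod 8); but the right side 4 ≡ 4 (mod 8). No integers can satisfy it.
  • If x = 4: this contradicts x² < 9, which requires |x| ≤ 2.
Both branches are infeasible, so the system has no integer solution.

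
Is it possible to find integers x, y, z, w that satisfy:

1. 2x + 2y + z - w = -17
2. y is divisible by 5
Yes

Take x = 0, y = 0, z = 0, w = 17. Substituting into each constraint:
  (1) 2(0) + 2(0) + 0 + (-17) = -17 ✓
  (2) 0 = 5 × 0, remainder 0 ✓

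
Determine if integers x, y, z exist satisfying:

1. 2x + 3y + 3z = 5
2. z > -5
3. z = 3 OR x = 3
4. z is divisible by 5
No

A contradictory subset is {2x + 3y + 3z = 5, z = 3 OR x = 3, z is divisible by 5}. No integer assignment can satisfy these jointly:

  - 2x + 3y + 3z = 5: is a linear equation tying the variables together
  - z = 3 OR x = 3: forces a choice: either z = 3 or x = 3
  - z is divisible by 5: restricts z to multiples of 5

Split on the disjunction (z = 3 OR x = 3):
  • If z = 3: this contradicts the divisibility constraint — 3 is not a multiple of 5.
  • If x = 3: with x = 3, writing z = 5z', every remaining term of the linear equation is divisible by 3, so the left side is ≡ 0 (mod 3); but the right side -1 ≡ 2 (mod 3). No integers can satisfy it.
Both branches are infeasible, so the system has no integer solution.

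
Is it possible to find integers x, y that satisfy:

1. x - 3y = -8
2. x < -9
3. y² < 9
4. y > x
Yes

Take x = -11, y = -1. Substituting into each constraint:
  (1) (-11) - 3(-1) = -8 ✓
  (2) -11 < -9 ✓
  (3) y² = (-1)² = 1, and 1 < 9 ✓
  (4) -1 > -11 ✓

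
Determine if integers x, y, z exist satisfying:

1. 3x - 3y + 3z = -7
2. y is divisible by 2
No

Even the single constraint (3x - 3y + 3z = -7) is infeasible over the integers.

  - 3x - 3y + 3z = -7: every term on the left is divisible by 3, so the LHS ≡ 0 (mod 3), but the RHS -7 is not — no integer solution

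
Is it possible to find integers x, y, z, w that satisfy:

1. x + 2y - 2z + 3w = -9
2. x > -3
Yes

Take x = 0, y = -6, z = 0, w = 1. Substituting into each constraint:
  (1) 0 + 2(-6) - 2(0) + 3(1) = -9 ✓
  (2) 0 > -3 ✓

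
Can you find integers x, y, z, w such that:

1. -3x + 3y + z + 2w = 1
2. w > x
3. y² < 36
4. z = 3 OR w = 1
Yes

Take x = -2, y = -2, z = 3, w = -1. Substituting into each constraint:
  (1) -3(-2) + 3(-2) + 3 + 2(-1) = 1 ✓
  (2) -1 > -2 ✓
  (3) y² = (-2)² = 4, and 4 < 36 ✓
  (4) z = 3, target 3 ✓ (first branch holds)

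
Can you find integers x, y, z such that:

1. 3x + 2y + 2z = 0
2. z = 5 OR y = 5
Yes

Take x = 0, y = -5, z = 5. Substituting into each constraint:
  (1) 3(0) + 2(-5) + 2(5) = 0 ✓
  (2) z = 5, target 5 ✓ (first branch holds)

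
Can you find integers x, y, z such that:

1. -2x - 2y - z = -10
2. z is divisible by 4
Yes

Take x = 5, y = 0, z = 0. Substituting into each constraint:
  (1) -2(5) - 2(0) + 0 = -10 ✓
  (2) 0 = 4 × 0, remainder 0 ✓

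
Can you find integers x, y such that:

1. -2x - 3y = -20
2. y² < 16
Yes

Take x = 10, y = 0. Substituting into each constraint:
  (1) -2(10) - 3(0) = -20 ✓
  (2) y² = (0)² = 0, and 0 < 16 ✓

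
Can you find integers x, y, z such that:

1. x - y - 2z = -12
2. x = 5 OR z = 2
Yes

Take x = 0, y = 8, z = 2. Substituting into each constraint:
  (1) 0 + (-8) - 2(2) = -12 ✓
  (2) z = 2, target 2 ✓ (second branch holds)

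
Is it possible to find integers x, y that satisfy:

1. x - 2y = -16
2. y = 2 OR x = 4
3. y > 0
Yes

Take x = 4, y = 10. Substituting into each constraint:
  (1) 4 - 2(10) = -16 ✓
  (2) x = 4, target 4 ✓ (second branch holds)
  (3) 10 > 0 ✓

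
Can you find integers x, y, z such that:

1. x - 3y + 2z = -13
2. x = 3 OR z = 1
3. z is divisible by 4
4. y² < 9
Yes

Take x = 3, y = 0, z = -8. Substituting into each constraint:
  (1) 3 - 3(0) + 2(-8) = -13 ✓
  (2) x = 3, target 3 ✓ (first branch holds)
  (3) -8 = 4 × -2, remainder 0 ✓
  (4) y² = (0)² = 0, and 0 < 9 ✓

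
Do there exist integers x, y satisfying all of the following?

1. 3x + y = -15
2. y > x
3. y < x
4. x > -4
No

A contradictory subset is {y > x, y < x}. No integer assignment can satisfy these jointly:

  - y > x: bounds one variable relative to another variable
  - y < x: bounds one variable relative to another variable

Direct contradiction: y > x and x > y cannot both hold.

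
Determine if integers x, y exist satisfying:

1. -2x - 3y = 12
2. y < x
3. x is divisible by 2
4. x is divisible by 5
Yes

Take x = 0, y = -4. Substituting into each constraint:
  (1) -2(0) - 3(-4) = 12 ✓
  (2) -4 < 0 ✓
  (3) 0 = 2 × 0, remainder 0 ✓
  (4) 0 = 5 × 0, remainder 0 ✓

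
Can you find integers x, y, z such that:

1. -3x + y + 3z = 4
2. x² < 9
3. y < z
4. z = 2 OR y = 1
Yes

Take x = 1, y = 1, z = 2. Substituting into each constraint:
  (1) -3(1) + 1 + 3(2) = 4 ✓
  (2) x² = (1)² = 1, and 1 < 9 ✓
  (3) 1 < 2 ✓
  (4) z = 2, target 2 ✓ (first branch holds)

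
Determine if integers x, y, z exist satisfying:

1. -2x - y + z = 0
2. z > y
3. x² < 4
Yes

Take x = 1, y = -2, z = 0. Substituting into each constraint:
  (1) -2(1) + 2 + 0 = 0 ✓
  (2) 0 > -2 ✓
  (3) x² = (1)² = 1, and 1 < 4 ✓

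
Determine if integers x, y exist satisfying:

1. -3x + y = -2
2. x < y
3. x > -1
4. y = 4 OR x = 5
Yes

Take x = 2, y = 4. Substituting into each constraint:
  (1) -3(2) + 4 = -2 ✓
  (2) 2 < 4 ✓
  (3) 2 > -1 ✓
  (4) y = 4, target 4 ✓ (first branch holds)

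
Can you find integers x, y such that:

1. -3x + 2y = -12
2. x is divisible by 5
Yes

Take x = 0, y = -6. Substituting into each constraint:
  (1) -3(0) + 2(-6) = -12 ✓
  (2) 0 = 5 × 0, remainder 0 ✓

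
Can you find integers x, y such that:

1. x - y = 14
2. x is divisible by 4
Yes

Take x = 0, y = -14. Substituting into each constraint:
  (1) 0 + 14 = 14 ✓
  (2) 0 = 4 × 0, remainder 0 ✓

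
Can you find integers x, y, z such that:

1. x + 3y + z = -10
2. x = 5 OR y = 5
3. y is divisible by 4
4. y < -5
Yes

Take x = 5, y = -8, z = 9. Substituting into each constraint:
  (1) 5 + 3(-8) + 9 = -10 ✓
  (2) x = 5, target 5 ✓ (first branch holds)
  (3) -8 = 4 × -2, remainder 0 ✓
  (4) -8 < -5 ✓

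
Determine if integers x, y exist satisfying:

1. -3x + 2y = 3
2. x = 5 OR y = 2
Yes

Take x = 5, y = 9. Substituting into each constraint:
  (1) -3(5) + 2(9) = 3 ✓
  (2) x = 5, target 5 ✓ (first branch holds)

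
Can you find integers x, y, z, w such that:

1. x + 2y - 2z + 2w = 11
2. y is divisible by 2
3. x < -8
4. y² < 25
Yes

Take x = -9, y = 0, z = -10, w = 0. Substituting into each constraint:
  (1) (-9) + 2(0) - 2(-10) + 2(0) = 11 ✓
  (2) 0 = 2 × 0, remainder 0 ✓
  (3) -9 < -8 ✓
  (4) y² = (0)² = 0, and 0 < 25 ✓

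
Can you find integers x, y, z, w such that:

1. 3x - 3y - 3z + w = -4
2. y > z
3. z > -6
Yes

Take x = 0, y = 0, z = -1, w = -7. Substituting into each constraint:
  (1) 3(0) - 3(0) - 3(-1) + (-7) = -4 ✓
  (2) 0 > -1 ✓
  (3) -1 > -6 ✓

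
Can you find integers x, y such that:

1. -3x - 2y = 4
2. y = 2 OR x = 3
No

The full constraint system is jointly infeasible over the integers. Each constraint and what it forces:

  - -3x - 2y = 4: is a linear equation tying the variables together
  - y = 2 OR x = 3: forces a choice: either y = 2 or x = 3

Split on the disjunction (y = 2 OR x = 3):
  • If y = 2: with y = 2, every remaining term of the linear equation is divisible by 3, so the left side is ≡ 0 (mod 3); but the right side 8 ≡ 2 (mod 3). No integers can satisfy it.
  • If x = 3: with x = 3, every remaining term of the linear equation is divisible by 2, so the left side is ≡ 0 (mod 2); but the right side 13 ≡ 1 (mod 2). No integers can satisfy it.
Both branches are infeasible, so the system has no integer solution.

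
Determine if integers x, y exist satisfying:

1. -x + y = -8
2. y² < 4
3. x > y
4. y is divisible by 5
Yes

Take x = 8, y = 0. Substituting into each constraint:
  (1) (-8) + 0 = -8 ✓
  (2) y² = (0)² = 0, and 0 < 4 ✓
  (3) 8 > 0 ✓
  (4) 0 = 5 × 0, remainder 0 ✓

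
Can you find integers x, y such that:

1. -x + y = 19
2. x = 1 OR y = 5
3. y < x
No

A contradictory subset is {-x + y = 19, y < x}. No integer assignment can satisfy these jointly:

  - -x + y = 19: is a linear equation tying the variables together
  - y < x: bounds one variable relative to another variable

From the equation, x − y = -19, i.e. x − y = -19; but x > y requires x − y ≥ 1. Contradiction.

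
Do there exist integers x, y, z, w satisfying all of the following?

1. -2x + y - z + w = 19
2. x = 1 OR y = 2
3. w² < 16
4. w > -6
Yes

Take x = 1, y = 21, z = 0, w = 0. Substituting into each constraint:
  (1) -2(1) + 21 + 0 + 0 = 19 ✓
  (2) x = 1, target 1 ✓ (first branch holds)
  (3) w² = (0)² = 0, and 0 < 16 ✓
  (4) 0 > -6 ✓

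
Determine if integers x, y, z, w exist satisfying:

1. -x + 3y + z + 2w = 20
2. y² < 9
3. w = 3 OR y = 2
Yes

Take x = -14, y = 2, z = 0, w = 0. Substituting into each constraint:
  (1) 14 + 3(2) + 0 + 2(0) = 20 ✓
  (2) y² = (2)² = 4, and 4 < 9 ✓
  (3) y = 2, target 2 ✓ (second branch holds)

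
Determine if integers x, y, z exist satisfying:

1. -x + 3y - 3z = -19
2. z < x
Yes

Take x = 1, y = -6, z = 0. Substituting into each constraint:
  (1) (-1) + 3(-6) - 3(0) = -19 ✓
  (2) 0 < 1 ✓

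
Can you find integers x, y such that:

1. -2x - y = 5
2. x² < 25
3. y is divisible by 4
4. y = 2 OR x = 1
No

A contradictory subset is {-2x - y = 5, y is divisible by 4, y = 2 OR x = 1}. No integer assignment can satisfy these jointly:

  - -2x - y = 5: is a linear equation tying the variables together
  - y is divisible by 4: restricts y to multiples of 4
  - y = 2 OR x = 1: forces a choice: either y = 2 or x = 1

Modular obstruction: writing y = 4y', every remaining term of the linear equation is divisible by 2, so the left side is ≡ 0 (mod 2); but the right side 5 ≡ 1 (mod 2). No integers can satisfy it.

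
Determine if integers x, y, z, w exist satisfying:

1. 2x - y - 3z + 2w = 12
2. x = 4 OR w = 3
Yes

Take x = 0, y = 0, z = -2, w = 3. Substituting into each constraint:
  (1) 2(0) + 0 - 3(-2) + 2(3) = 12 ✓
  (2) w = 3, target 3 ✓ (second branch holds)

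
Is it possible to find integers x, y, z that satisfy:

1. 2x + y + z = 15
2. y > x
Yes

Take x = -1, y = 0, z = 17. Substituting into each constraint:
  (1) 2(-1) + 0 + 17 = 15 ✓
  (2) 0 > -1 ✓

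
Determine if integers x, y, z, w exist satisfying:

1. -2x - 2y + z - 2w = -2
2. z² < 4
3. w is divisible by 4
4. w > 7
Yes

Take x = -7, y = 0, z = 0, w = 8. Substituting into each constraint:
  (1) -2(-7) - 2(0) + 0 - 2(8) = -2 ✓
  (2) z² = (0)² = 0, and 0 < 4 ✓
  (3) 8 = 4 × 2, remainder 0 ✓
  (4) 8 > 7 ✓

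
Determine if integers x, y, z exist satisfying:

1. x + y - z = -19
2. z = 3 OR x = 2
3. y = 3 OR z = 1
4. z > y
Yes

Take x = 2, y = -20, z = 1. Substituting into each constraint:
  (1) 2 + (-20) + (-1) = -19 ✓
  (2) x = 2, target 2 ✓ (second branch holds)
  (3) z = 1, target 1 ✓ (second branch holds)
  (4) 1 > -20 ✓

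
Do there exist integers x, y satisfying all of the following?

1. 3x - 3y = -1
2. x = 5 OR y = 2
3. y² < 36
No

Even the single constraint (3x - 3y = -1) is infeasible over the integers.

  - 3x - 3y = -1: every term on the left is divisible by 3, so the LHS ≡ 0 (mod 3), but the RHS -1 is not — no integer solution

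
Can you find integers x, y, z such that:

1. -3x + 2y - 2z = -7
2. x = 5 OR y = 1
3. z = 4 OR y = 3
Yes

Take x = 5, y = 3, z = -1. Substituting into each constraint:
  (1) -3(5) + 2(3) - 2(-1) = -7 ✓
  (2) x = 5, target 5 ✓ (first branch holds)
  (3) y = 3, target 3 ✓ (second branch holds)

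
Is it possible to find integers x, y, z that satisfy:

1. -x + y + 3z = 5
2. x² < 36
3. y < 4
Yes

Take x = -5, y = 0, z = 0. Substituting into each constraint:
  (1) 5 + 0 + 3(0) = 5 ✓
  (2) x² = (-5)² = 25, and 25 < 36 ✓
  (3) 0 < 4 ✓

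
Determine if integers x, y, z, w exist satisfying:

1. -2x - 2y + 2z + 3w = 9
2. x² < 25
Yes

Take x = 0, y = 0, z = 3, w = 1. Substituting into each constraint:
  (1) -2(0) - 2(0) + 2(3) + 3(1) = 9 ✓
  (2) x² = (0)² = 0, and 0 < 25 ✓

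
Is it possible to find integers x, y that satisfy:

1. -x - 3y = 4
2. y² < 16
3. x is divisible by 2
Yes

Take x = 2, y = -2. Substituting into each constraint:
  (1) (-2) - 3(-2) = 4 ✓
  (2) y² = (-2)² = 4, and 4 < 16 ✓
  (3) 2 = 2 × 1, remainder 0 ✓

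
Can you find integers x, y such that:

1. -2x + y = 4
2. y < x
Yes

Take x = -5, y = -6. Substituting into each constraint:
  (1) -2(-5) + (-6) = 4 ✓
  (2) -6 < -5 ✓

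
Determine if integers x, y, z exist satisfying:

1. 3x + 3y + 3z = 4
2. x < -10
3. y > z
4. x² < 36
No

Even the single constraint (3x + 3y + 3z = 4) is infeasible over the integers.

  - 3x + 3y + 3z = 4: every term on the left is divisible by 3, so the LHS ≡ 0 (mod 3), but the RHS 4 is not — no integer solution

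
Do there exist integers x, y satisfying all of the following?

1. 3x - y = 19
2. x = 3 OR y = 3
Yes

Take x = 3, y = -10. Substituting into each constraint:
  (1) 3(3) + 10 = 19 ✓
  (2) x = 3, target 3 ✓ (first branch holds)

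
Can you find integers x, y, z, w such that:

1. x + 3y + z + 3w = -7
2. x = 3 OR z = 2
Yes

Take x = -9, y = 0, z = 2, w = 0. Substituting into each constraint:
  (1) (-9) + 3(0) + 2 + 3(0) = -7 ✓
  (2) z = 2, target 2 ✓ (second branch holds)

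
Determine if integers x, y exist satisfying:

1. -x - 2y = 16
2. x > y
Yes

Take x = -4, y = -6. Substituting into each constraint:
  (1) 4 - 2(-6) = 16 ✓
  (2) -4 > -6 ✓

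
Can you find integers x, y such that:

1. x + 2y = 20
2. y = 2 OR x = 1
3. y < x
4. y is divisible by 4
No

The full constraint system is jointly infeasible over the integers. Each constraint and what it forces:

  - x + 2y = 20: is a linear equation tying the variables together
  - y = 2 OR x = 1: forces a choice: either y = 2 or x = 1
  - y < x: bounds one variable relative to another variable
  - y is divisible by 4: restricts y to multiples of 4

Split on the disjunction (y = 2 OR x = 1):
  • If y = 2: this contradicts the divisibility constraint — 2 is not a multiple of 4.
  • If x = 1: with x = 1, writing y = 4y', every remaining term of the linear equation is divisible by 8, so the left side is ≡ 0 (mod 8); but the right side 19 ≡ 3 (mod 8). No integers can satisfy it.
Both branches are infeasible, so the system has no integer solution.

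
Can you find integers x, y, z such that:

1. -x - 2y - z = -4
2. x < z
Yes

Take x = 0, y = 1, z = 2. Substituting into each constraint:
  (1) 0 - 2(1) + (-2) = -4 ✓
  (2) 0 < 2 ✓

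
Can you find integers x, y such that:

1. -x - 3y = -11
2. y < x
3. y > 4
No

The full constraint system is jointly infeasible over the integers. Each constraint and what it forces:

  - -x - 3y = -11: is a linear equation tying the variables together
  - y < x: bounds one variable relative to another variable
  - y > 4: bounds one variable relative to a constant

Propagating the comparison: x > y and y ≥ 5 give x ≥ 6. Range argument: with x ∈ [6, ∞], y ∈ [5, ∞], the left side of the equation is at most -21, but the right side is -11 > -21. No integer solution exists.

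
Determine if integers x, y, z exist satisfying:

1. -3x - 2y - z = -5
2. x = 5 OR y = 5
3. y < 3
Yes

Take x = 5, y = 0, z = -10. Substituting into each constraint:
  (1) -3(5) - 2(0) + 10 = -5 ✓
  (2) x = 5, target 5 ✓ (first branch holds)
  (3) 0 < 3 ✓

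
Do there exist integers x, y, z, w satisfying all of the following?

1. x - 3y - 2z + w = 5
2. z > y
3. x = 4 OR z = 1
Yes

Take x = 0, y = 0, z = 1, w = 7. Substituting into each constraint:
  (1) 0 - 3(0) - 2(1) + 7 = 5 ✓
  (2) 1 > 0 ✓
  (3) z = 1, target 1 ✓ (second branch holds)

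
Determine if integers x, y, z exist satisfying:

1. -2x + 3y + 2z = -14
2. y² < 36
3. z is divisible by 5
Yes

Take x = 1, y = -4, z = 0. Substituting into each constraint:
  (1) -2(1) + 3(-4) + 2(0) = -14 ✓
  (2) y² = (-4)² = 16, and 16 < 36 ✓
  (3) 0 = 5 × 0, remainder 0 ✓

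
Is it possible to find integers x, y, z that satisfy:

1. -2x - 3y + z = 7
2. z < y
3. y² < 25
Yes

Take x = -5, y = 1, z = 0. Substituting into each constraint:
  (1) -2(-5) - 3(1) + 0 = 7 ✓
  (2) 0 < 1 ✓
  (3) y² = (1)² = 1, and 1 < 25 ✓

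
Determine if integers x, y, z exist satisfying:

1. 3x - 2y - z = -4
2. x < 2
Yes

Take x = 0, y = 2, z = 0. Substituting into each constraint:
  (1) 3(0) - 2(2) + 0 = -4 ✓
  (2) 0 < 2 ✓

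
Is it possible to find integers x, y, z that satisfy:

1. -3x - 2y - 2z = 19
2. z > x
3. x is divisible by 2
No

A contradictory subset is {-3x - 2y - 2z = 19, x is divisible by 2}. No integer assignment can satisfy these jointly:

  - -3x - 2y - 2z = 19: is a linear equation tying the variables together
  - x is divisible by 2: restricts x to multiples of 2

Modular obstruction: writing x = 2x', every remaining term of the linear equation is divisible by 2, so the left side is ≡ 0 (mod 2); but the right side 19 ≡ 1 (mod 2). No integers can satisfy it.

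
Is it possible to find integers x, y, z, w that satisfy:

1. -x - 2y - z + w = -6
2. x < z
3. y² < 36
Yes

Take x = -1, y = 4, z = 0, w = 1. Substituting into each constraint:
  (1) 1 - 2(4) + 0 + 1 = -6 ✓
  (2) -1 < 0 ✓
  (3) y² = (4)² = 16, and 16 < 36 ✓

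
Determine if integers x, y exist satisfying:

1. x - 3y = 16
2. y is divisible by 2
Yes

Take x = 16, y = 0. Substituting into each constraint:
  (1) 16 - 3(0) = 16 ✓
  (2) 0 = 2 × 0, remainder 0 ✓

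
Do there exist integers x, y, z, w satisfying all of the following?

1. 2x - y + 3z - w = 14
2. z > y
Yes

Take x = 7, y = -1, z = 0, w = 1. Substituting into each constraint:
  (1) 2(7) + 1 + 3(0) + (-1) = 14 ✓
  (2) 0 > -1 ✓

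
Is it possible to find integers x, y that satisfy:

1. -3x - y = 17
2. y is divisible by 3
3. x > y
No

A contradictory subset is {-3x - y = 17, y is divisible by 3}. No integer assignment can satisfy these jointly:

  - -3x - y = 17: is a linear equation tying the variables together
  - y is divisible by 3: restricts y to multiples of 3

Modular obstruction: writing y = 3y', every remaining term of the linear equation is divisible by 3, so the left side is ≡ 0 (mod 3); but the right side 17 ≡ 2 (mod 3). No integers can satisfy it.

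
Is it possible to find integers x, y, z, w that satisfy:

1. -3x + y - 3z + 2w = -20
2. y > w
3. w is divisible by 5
Yes

Take x = 0, y = 1, z = 7, w = 0. Substituting into each constraint:
  (1) -3(0) + 1 - 3(7) + 2(0) = -20 ✓
  (2) 1 > 0 ✓
  (3) 0 = 5 × 0, remainder 0 ✓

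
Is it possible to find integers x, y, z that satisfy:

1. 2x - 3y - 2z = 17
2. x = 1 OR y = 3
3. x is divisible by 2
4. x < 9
Yes

Take x = 0, y = 3, z = -13. Substituting into each constraint:
  (1) 2(0) - 3(3) - 2(-13) = 17 ✓
  (2) y = 3, target 3 ✓ (second branch holds)
  (3) 0 = 2 × 0, remainder 0 ✓
  (4) 0 < 9 ✓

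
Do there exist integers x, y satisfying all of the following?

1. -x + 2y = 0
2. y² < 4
Yes

Take x = 0, y = 0. Substituting into each constraint:
  (1) 0 + 2(0) = 0 ✓
  (2) y² = (0)² = 0, and 0 < 4 ✓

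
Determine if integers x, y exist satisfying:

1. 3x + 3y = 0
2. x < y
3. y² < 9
Yes

Take x = -1, y = 1. Substituting into each constraint:
  (1) 3(-1) + 3(1) = 0 ✓
  (2) -1 < 1 ✓
  (3) y² = (1)² = 1, and 1 < 9 ✓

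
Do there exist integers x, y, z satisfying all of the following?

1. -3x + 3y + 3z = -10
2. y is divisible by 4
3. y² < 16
No

Even the single constraint (-3x + 3y + 3z = -10) is infeasible over the integers.

  - -3x + 3y + 3z = -10: every term on the left is divisible by 3, so the LHS ≡ 0 (mod 3), but the RHS -10 is not — no integer solution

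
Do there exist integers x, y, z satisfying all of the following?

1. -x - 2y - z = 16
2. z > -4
Yes

Take x = -13, y = 0, z = -3. Substituting into each constraint:
  (1) 13 - 2(0) + 3 = 16 ✓
  (2) -3 > -4 ✓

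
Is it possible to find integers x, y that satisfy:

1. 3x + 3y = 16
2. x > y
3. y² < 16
No

Even the single constraint (3x + 3y = 16) is infeasible over the integers.

  - 3x + 3y = 16: every term on the left is divisible by 3, so the LHS ≡ 0 (mod 3), but the RHS 16 is not — no integer solution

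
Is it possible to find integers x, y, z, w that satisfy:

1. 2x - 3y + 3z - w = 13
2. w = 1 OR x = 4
Yes

Take x = 4, y = -2, z = 0, w = 1. Substituting into each constraint:
  (1) 2(4) - 3(-2) + 3(0) + (-1) = 13 ✓
  (2) w = 1, target 1 ✓ (first branch holds)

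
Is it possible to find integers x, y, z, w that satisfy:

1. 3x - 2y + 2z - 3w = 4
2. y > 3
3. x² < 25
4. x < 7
Yes

Take x = 0, y = 4, z = 0, w = -4. Substituting into each constraint:
  (1) 3(0) - 2(4) + 2(0) - 3(-4) = 4 ✓
  (2) 4 > 3 ✓
  (3) x² = (0)² = 0, and 0 < 25 ✓
  (4) 0 < 7 ✓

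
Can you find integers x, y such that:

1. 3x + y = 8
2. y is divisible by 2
Yes

Take x = 2, y = 2. Substituting into each constraint:
  (1) 3(2) + 2 = 8 ✓
  (2) 2 = 2 × 1, remainder 0 ✓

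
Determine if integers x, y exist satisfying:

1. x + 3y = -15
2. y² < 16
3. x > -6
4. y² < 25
No

A contradictory subset is {x + 3y = -15, y² < 16, x > -6}. No integer assignment can satisfy these jointly:

  - x + 3y = -15: is a linear equation tying the variables together
  - y² < 16: restricts y to |y| ≤ 3
  - x > -6: bounds one variable relative to a constant

Range argument: with x ∈ [-5, ∞], y ∈ [-3, 3], the left side of the equation is at least -14, but the right side is -15 < -14. No integer solution exists.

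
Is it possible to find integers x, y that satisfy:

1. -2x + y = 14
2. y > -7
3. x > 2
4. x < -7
No

A contradictory subset is {x > 2, x < -7}. No integer assignment can satisfy these jointly:

  - x > 2: bounds one variable relative to a constant
  - x < -7: bounds one variable relative to a constant

Direct contradiction: the bounds on x require x ≥ 3 and x ≤ -8 simultaneously, which is empty.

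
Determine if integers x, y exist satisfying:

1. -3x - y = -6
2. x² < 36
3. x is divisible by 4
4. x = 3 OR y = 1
No

A contradictory subset is {-3x - y = -6, x is divisible by 4, x = 3 OR y = 1}. No integer assignment can satisfy these jointly:

  - -3x - y = -6: is a linear equation tying the variables together
  - x is divisible by 4: restricts x to multiples of 4
  - x = 3 OR y = 1: forces a choice: either x = 3 or y = 1

Split on the disjunction (x = 3 OR y = 1):
  • If x = 3: this contradicts the divisibility constraint — 3 is not a multiple of 4.
  • If y = 1: with y = 1, writing x = 4x', every remaining term of the linear equation is divisible by 12, so the left side is ≡ 0 (mod 12); but the right side -5 ≡ 7 (mod 12). No integers can satisfy it.
Both branches are infeasible, so the system has no integer solution.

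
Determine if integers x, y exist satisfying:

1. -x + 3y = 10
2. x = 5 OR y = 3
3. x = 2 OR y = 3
Yes

Take x = -1, y = 3. Substituting into each constraint:
  (1) 1 + 3(3) = 10 ✓
  (2) y = 3, target 3 ✓ (second branch holds)
  (3) y = 3, target 3 ✓ (second branch holds)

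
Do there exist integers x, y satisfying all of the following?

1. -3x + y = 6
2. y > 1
Yes

Take x = -1, y = 3. Substituting into each constraint:
  (1) -3(-1) + 3 = 6 ✓
  (2) 3 > 1 ✓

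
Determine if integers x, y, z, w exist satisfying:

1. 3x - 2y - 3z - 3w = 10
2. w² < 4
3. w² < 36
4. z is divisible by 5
Yes

Take x = 0, y = -5, z = 0, w = 0. Substituting into each constraint:
  (1) 3(0) - 2(-5) - 3(0) - 3(0) = 10 ✓
  (2) w² = (0)² = 0, and 0 < 4 ✓
  (3) w² = (0)² = 0, and 0 < 36 ✓
  (4) 0 = 5 × 0, remainder 0 ✓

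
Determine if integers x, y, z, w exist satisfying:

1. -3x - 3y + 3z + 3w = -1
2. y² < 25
No

Even the single constraint (-3x - 3y + 3z + 3w = -1) is infeasible over the integers.

  - -3x - 3y + 3z + 3w = -1: every term on the left is divisible by 3, so the LHS ≡ 0 (mod 3), but the RHS -1 is not — no integer solution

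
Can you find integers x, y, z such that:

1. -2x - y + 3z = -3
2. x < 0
Yes

Take x = -1, y = 2, z = -1. Substituting into each constraint:
  (1) -2(-1) + (-2) + 3(-1) = -3 ✓
  (2) -1 < 0 ✓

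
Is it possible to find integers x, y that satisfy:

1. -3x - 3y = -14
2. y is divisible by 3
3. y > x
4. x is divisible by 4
No

Even the single constraint (-3x - 3y = -14) is infeasible over the integers.

  - -3x - 3y = -14: every term on the left is divisible by 3, so the LHS ≡ 0 (mod 3), but the RHS -14 is not — no integer solution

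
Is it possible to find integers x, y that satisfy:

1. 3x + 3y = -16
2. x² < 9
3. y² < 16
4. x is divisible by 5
No

Even the single constraint (3x + 3y = -16) is infeasible over the integers.

  - 3x + 3y = -16: every term on the left is divisible by 3, so the LHS ≡ 0 (mod 3), but the RHS -16 is not — no integer solution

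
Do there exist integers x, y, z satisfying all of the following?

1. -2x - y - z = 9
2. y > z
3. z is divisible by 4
Yes

Take x = -5, y = 1, z = 0. Substituting into each constraint:
  (1) -2(-5) + (-1) + 0 = 9 ✓
  (2) 1 > 0 ✓
  (3) 0 = 4 × 0, remainder 0 ✓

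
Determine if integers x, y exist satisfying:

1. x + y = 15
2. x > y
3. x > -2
Yes

Take x = 8, y = 7. Substituting into each constraint:
  (1) 8 + 7 = 15 ✓
  (2) 8 > 7 ✓
  (3) 8 > -2 ✓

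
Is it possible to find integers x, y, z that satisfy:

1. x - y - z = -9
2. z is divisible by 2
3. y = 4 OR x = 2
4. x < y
Yes

Take x = 1, y = 4, z = 6. Substituting into each constraint:
  (1) 1 + (-4) + (-6) = -9 ✓
  (2) 6 = 2 × 3, remainder 0 ✓
  (3) y = 4, target 4 ✓ (first branch holds)
  (4) 1 < 4 ✓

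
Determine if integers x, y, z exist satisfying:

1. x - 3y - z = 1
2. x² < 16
Yes

Take x = 1, y = 0, z = 0. Substituting into each constraint:
  (1) 1 - 3(0) + 0 = 1 ✓
  (2) x² = (1)² = 1, and 1 < 16 ✓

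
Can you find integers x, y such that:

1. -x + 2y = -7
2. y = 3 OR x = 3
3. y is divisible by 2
Yes

Take x = 3, y = -2. Substituting into each constraint:
  (1) (-3) + 2(-2) = -7 ✓
  (2) x = 3, target 3 ✓ (second branch holds)
  (3) -2 = 2 × -1, remainder 0 ✓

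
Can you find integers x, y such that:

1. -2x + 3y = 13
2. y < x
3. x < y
No

A contradictory subset is {y < x, x < y}. No integer assignment can satisfy these jointly:

  - y < x: bounds one variable relative to another variable
  - x < y: bounds one variable relative to another variable

Direct contradiction: x > y and y > x cannot both hold.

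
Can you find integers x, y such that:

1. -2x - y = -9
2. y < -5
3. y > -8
Yes

Take x = 8, y = -7. Substituting into each constraint:
  (1) -2(8) + 7 = -9 ✓
  (2) -7 < -5 ✓
  (3) -7 > -8 ✓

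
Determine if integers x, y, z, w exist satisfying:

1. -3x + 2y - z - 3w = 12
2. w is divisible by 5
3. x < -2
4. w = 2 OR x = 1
No

A contradictory subset is {w is divisible by 5, x < -2, w = 2 OR x = 1}. No integer assignment can satisfy these jointly:

  - w is divisible by 5: restricts w to multiples of 5
  - x < -2: bounds one variable relative to a constant
  - w = 2 OR x = 1: forces a choice: either w = 2 or x = 1

Split on the disjunction (w = 2 OR x = 1):
  • If w = 2: this contradicts the divisibility constraint — 2 is not a multiple of 5.
  • If x = 1: this contradicts the bound x ≤ -3.
Both branches are infeasible, so the system has no integer solution.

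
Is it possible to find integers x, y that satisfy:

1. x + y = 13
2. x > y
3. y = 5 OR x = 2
Yes

Take x = 8, y = 5. Substituting into each constraint:
  (1) 8 + 5 = 13 ✓
  (2) 8 > 5 ✓
  (3) y = 5, target 5 ✓ (first branch holds)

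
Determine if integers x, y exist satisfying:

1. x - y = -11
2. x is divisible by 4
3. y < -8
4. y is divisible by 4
No

A contradictory subset is {x - y = -11, x is divisible by 4, y is divisible by 4}. No integer assignment can satisfy these jointly:

  - x - y = -11: is a linear equation tying the variables together
  - x is divisible by 4: restricts x to multiples of 4
  - y is divisible by 4: restricts y to multiples of 4

Modular obstruction: writing x = 4x' and writing y = 4y', every remaining term of the linear equation is divisible by 4, so the left side is ≡ 0 (mod 4); but the right side -11 ≡ 1 (mod 4). No integers can satisfy it.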